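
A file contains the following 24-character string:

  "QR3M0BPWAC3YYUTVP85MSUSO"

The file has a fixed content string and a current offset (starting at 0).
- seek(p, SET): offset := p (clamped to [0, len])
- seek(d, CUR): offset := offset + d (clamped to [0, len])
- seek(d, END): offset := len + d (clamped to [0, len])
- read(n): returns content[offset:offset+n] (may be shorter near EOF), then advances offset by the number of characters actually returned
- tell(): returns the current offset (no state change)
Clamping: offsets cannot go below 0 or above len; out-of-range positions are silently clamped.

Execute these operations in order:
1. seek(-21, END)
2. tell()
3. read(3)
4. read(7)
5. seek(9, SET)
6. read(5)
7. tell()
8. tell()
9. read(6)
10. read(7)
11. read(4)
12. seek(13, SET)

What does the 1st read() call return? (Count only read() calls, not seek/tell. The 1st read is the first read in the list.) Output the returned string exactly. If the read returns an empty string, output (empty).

Answer: M0B

Derivation:
After 1 (seek(-21, END)): offset=3
After 2 (tell()): offset=3
After 3 (read(3)): returned 'M0B', offset=6
After 4 (read(7)): returned 'PWAC3YY', offset=13
After 5 (seek(9, SET)): offset=9
After 6 (read(5)): returned 'C3YYU', offset=14
After 7 (tell()): offset=14
After 8 (tell()): offset=14
After 9 (read(6)): returned 'TVP85M', offset=20
After 10 (read(7)): returned 'SUSO', offset=24
After 11 (read(4)): returned '', offset=24
After 12 (seek(13, SET)): offset=13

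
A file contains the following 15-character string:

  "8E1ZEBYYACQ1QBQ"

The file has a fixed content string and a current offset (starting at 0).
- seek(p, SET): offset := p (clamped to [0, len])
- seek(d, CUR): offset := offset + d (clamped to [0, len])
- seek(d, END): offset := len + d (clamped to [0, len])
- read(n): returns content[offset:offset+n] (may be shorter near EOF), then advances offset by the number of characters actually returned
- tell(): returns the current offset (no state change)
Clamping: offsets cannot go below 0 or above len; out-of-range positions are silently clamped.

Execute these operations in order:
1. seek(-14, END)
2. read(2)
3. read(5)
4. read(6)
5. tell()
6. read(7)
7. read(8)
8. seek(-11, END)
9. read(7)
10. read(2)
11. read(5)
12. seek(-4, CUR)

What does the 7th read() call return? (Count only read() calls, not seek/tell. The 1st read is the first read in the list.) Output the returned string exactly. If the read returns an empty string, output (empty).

After 1 (seek(-14, END)): offset=1
After 2 (read(2)): returned 'E1', offset=3
After 3 (read(5)): returned 'ZEBYY', offset=8
After 4 (read(6)): returned 'ACQ1QB', offset=14
After 5 (tell()): offset=14
After 6 (read(7)): returned 'Q', offset=15
After 7 (read(8)): returned '', offset=15
After 8 (seek(-11, END)): offset=4
After 9 (read(7)): returned 'EBYYACQ', offset=11
After 10 (read(2)): returned '1Q', offset=13
After 11 (read(5)): returned 'BQ', offset=15
After 12 (seek(-4, CUR)): offset=11

Answer: 1Q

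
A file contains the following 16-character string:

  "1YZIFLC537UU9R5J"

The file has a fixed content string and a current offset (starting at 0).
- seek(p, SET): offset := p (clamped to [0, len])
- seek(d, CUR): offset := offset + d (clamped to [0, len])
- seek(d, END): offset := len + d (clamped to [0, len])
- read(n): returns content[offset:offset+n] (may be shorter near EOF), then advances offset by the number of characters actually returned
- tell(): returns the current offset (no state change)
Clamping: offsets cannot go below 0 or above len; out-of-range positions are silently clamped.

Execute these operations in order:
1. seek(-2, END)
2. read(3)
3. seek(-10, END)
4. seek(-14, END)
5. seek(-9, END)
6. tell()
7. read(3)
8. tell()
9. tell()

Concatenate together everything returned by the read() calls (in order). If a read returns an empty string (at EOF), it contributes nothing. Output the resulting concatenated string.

After 1 (seek(-2, END)): offset=14
After 2 (read(3)): returned '5J', offset=16
After 3 (seek(-10, END)): offset=6
After 4 (seek(-14, END)): offset=2
After 5 (seek(-9, END)): offset=7
After 6 (tell()): offset=7
After 7 (read(3)): returned '537', offset=10
After 8 (tell()): offset=10
After 9 (tell()): offset=10

Answer: 5J537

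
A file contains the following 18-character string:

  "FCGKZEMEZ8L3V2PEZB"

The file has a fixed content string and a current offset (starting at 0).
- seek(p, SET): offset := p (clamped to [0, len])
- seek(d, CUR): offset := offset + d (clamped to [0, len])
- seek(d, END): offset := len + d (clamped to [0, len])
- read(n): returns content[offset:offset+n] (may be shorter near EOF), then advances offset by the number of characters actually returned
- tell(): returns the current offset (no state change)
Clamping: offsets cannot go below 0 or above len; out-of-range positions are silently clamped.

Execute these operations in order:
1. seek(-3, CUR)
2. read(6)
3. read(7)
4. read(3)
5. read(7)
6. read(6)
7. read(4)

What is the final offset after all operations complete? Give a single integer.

After 1 (seek(-3, CUR)): offset=0
After 2 (read(6)): returned 'FCGKZE', offset=6
After 3 (read(7)): returned 'MEZ8L3V', offset=13
After 4 (read(3)): returned '2PE', offset=16
After 5 (read(7)): returned 'ZB', offset=18
After 6 (read(6)): returned '', offset=18
After 7 (read(4)): returned '', offset=18

Answer: 18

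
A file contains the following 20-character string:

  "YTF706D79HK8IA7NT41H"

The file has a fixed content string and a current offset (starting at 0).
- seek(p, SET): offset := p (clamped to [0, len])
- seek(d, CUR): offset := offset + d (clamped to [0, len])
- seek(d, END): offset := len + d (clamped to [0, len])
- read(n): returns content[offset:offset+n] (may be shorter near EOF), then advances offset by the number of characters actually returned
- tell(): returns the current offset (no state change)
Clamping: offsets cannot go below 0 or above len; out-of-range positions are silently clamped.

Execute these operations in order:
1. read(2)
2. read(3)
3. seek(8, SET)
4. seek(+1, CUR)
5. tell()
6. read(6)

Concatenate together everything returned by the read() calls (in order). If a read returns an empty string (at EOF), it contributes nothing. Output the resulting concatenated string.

Answer: YTF70HK8IA7

Derivation:
After 1 (read(2)): returned 'YT', offset=2
After 2 (read(3)): returned 'F70', offset=5
After 3 (seek(8, SET)): offset=8
After 4 (seek(+1, CUR)): offset=9
After 5 (tell()): offset=9
After 6 (read(6)): returned 'HK8IA7', offset=15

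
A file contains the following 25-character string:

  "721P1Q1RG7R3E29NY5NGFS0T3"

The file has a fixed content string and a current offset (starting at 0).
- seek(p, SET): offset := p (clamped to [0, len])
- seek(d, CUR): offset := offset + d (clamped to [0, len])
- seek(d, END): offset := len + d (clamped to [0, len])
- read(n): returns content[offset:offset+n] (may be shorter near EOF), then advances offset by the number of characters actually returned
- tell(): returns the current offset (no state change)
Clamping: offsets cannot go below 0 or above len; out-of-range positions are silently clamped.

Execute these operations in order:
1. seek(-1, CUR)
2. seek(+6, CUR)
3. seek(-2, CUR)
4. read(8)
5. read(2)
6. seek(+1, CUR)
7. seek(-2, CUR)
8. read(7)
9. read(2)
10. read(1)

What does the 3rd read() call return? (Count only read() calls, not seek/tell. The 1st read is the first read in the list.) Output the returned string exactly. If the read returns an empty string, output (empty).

Answer: 29NY5NG

Derivation:
After 1 (seek(-1, CUR)): offset=0
After 2 (seek(+6, CUR)): offset=6
After 3 (seek(-2, CUR)): offset=4
After 4 (read(8)): returned '1Q1RG7R3', offset=12
After 5 (read(2)): returned 'E2', offset=14
After 6 (seek(+1, CUR)): offset=15
After 7 (seek(-2, CUR)): offset=13
After 8 (read(7)): returned '29NY5NG', offset=20
After 9 (read(2)): returned 'FS', offset=22
After 10 (read(1)): returned '0', offset=23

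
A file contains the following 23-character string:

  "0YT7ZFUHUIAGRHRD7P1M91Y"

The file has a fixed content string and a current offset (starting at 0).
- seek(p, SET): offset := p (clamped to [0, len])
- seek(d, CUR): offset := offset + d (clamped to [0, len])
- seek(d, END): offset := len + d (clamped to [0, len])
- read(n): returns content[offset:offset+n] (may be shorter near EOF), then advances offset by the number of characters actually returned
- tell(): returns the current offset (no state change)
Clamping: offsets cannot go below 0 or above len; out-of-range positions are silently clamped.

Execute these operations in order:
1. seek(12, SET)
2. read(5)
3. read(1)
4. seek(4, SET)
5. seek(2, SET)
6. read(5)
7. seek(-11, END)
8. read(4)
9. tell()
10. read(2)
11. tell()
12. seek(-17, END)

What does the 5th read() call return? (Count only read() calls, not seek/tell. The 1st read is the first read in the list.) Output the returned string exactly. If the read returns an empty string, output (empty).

After 1 (seek(12, SET)): offset=12
After 2 (read(5)): returned 'RHRD7', offset=17
After 3 (read(1)): returned 'P', offset=18
After 4 (seek(4, SET)): offset=4
After 5 (seek(2, SET)): offset=2
After 6 (read(5)): returned 'T7ZFU', offset=7
After 7 (seek(-11, END)): offset=12
After 8 (read(4)): returned 'RHRD', offset=16
After 9 (tell()): offset=16
After 10 (read(2)): returned '7P', offset=18
After 11 (tell()): offset=18
After 12 (seek(-17, END)): offset=6

Answer: 7P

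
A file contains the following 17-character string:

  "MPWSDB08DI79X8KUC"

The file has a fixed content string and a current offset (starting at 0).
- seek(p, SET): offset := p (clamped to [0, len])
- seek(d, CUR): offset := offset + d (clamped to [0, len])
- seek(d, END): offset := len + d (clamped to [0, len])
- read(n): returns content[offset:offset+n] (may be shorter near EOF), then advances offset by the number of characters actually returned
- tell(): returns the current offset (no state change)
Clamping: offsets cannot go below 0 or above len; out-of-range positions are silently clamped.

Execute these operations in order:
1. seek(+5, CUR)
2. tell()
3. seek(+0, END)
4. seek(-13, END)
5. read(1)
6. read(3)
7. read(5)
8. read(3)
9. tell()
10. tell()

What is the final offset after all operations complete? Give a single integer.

Answer: 16

Derivation:
After 1 (seek(+5, CUR)): offset=5
After 2 (tell()): offset=5
After 3 (seek(+0, END)): offset=17
After 4 (seek(-13, END)): offset=4
After 5 (read(1)): returned 'D', offset=5
After 6 (read(3)): returned 'B08', offset=8
After 7 (read(5)): returned 'DI79X', offset=13
After 8 (read(3)): returned '8KU', offset=16
After 9 (tell()): offset=16
After 10 (tell()): offset=16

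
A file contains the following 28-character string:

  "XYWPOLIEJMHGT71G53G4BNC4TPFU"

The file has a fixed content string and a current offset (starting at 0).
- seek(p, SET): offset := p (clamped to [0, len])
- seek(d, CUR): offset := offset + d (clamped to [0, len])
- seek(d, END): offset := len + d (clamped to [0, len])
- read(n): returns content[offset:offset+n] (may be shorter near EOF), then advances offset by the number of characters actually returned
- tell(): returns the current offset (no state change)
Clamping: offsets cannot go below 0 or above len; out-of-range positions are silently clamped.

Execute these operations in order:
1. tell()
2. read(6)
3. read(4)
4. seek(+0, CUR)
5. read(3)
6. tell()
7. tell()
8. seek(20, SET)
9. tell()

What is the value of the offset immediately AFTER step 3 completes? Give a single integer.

After 1 (tell()): offset=0
After 2 (read(6)): returned 'XYWPOL', offset=6
After 3 (read(4)): returned 'IEJM', offset=10

Answer: 10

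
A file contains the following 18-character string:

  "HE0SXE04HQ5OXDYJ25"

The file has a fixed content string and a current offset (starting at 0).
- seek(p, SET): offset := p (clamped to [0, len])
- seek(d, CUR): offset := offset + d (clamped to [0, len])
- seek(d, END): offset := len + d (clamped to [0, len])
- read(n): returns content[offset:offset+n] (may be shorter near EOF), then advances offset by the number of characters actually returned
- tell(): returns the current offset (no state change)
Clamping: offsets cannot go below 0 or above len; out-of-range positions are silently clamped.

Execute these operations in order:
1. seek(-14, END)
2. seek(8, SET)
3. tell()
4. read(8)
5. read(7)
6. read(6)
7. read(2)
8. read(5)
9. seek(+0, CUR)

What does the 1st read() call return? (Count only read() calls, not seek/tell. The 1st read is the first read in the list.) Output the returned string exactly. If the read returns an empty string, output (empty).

Answer: HQ5OXDYJ

Derivation:
After 1 (seek(-14, END)): offset=4
After 2 (seek(8, SET)): offset=8
After 3 (tell()): offset=8
After 4 (read(8)): returned 'HQ5OXDYJ', offset=16
After 5 (read(7)): returned '25', offset=18
After 6 (read(6)): returned '', offset=18
After 7 (read(2)): returned '', offset=18
After 8 (read(5)): returned '', offset=18
After 9 (seek(+0, CUR)): offset=18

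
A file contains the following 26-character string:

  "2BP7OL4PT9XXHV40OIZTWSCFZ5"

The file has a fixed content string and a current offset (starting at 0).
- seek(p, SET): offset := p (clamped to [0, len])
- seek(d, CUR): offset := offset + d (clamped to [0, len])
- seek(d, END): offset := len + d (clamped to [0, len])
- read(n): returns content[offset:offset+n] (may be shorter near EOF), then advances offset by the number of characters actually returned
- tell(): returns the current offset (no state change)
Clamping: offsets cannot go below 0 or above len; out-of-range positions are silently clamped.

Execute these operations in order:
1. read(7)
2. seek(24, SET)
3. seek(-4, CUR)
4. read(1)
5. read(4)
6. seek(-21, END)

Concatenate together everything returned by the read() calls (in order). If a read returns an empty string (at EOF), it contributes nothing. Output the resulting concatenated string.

Answer: 2BP7OL4WSCFZ

Derivation:
After 1 (read(7)): returned '2BP7OL4', offset=7
After 2 (seek(24, SET)): offset=24
After 3 (seek(-4, CUR)): offset=20
After 4 (read(1)): returned 'W', offset=21
After 5 (read(4)): returned 'SCFZ', offset=25
After 6 (seek(-21, END)): offset=5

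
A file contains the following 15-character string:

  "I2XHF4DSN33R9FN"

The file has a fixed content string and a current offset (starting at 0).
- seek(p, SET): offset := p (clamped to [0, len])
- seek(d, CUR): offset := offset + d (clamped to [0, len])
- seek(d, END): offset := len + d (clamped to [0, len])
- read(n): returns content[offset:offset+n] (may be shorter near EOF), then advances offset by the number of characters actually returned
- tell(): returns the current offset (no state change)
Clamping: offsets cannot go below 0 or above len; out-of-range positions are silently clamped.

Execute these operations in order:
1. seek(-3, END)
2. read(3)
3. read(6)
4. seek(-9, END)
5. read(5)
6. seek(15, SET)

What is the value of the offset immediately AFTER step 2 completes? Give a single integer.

After 1 (seek(-3, END)): offset=12
After 2 (read(3)): returned '9FN', offset=15

Answer: 15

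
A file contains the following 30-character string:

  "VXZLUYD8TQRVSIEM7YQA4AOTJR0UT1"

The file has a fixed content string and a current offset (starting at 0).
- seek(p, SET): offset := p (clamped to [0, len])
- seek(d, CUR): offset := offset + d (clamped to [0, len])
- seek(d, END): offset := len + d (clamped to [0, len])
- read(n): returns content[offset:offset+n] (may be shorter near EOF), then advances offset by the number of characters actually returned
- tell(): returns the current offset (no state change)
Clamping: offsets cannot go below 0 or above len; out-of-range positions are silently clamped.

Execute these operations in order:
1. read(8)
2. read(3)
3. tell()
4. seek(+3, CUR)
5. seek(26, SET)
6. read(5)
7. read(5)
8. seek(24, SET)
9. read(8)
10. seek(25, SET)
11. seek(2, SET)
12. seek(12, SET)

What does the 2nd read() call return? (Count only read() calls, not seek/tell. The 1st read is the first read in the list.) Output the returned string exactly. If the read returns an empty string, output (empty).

Answer: TQR

Derivation:
After 1 (read(8)): returned 'VXZLUYD8', offset=8
After 2 (read(3)): returned 'TQR', offset=11
After 3 (tell()): offset=11
After 4 (seek(+3, CUR)): offset=14
After 5 (seek(26, SET)): offset=26
After 6 (read(5)): returned '0UT1', offset=30
After 7 (read(5)): returned '', offset=30
After 8 (seek(24, SET)): offset=24
After 9 (read(8)): returned 'JR0UT1', offset=30
After 10 (seek(25, SET)): offset=25
After 11 (seek(2, SET)): offset=2
After 12 (seek(12, SET)): offset=12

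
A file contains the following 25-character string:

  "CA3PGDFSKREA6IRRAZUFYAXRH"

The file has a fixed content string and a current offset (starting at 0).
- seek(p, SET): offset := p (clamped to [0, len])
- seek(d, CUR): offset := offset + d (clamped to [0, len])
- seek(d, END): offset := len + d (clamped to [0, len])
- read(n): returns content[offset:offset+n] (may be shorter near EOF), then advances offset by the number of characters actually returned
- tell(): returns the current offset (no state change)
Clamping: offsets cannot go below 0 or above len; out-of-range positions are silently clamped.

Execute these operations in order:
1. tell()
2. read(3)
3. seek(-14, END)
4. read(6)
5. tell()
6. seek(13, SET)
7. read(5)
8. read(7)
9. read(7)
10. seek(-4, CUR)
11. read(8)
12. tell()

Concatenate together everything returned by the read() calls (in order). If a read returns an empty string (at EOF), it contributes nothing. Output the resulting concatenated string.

Answer: CA3A6IRRAIRRAZUFYAXRHAXRH

Derivation:
After 1 (tell()): offset=0
After 2 (read(3)): returned 'CA3', offset=3
After 3 (seek(-14, END)): offset=11
After 4 (read(6)): returned 'A6IRRA', offset=17
After 5 (tell()): offset=17
After 6 (seek(13, SET)): offset=13
After 7 (read(5)): returned 'IRRAZ', offset=18
After 8 (read(7)): returned 'UFYAXRH', offset=25
After 9 (read(7)): returned '', offset=25
After 10 (seek(-4, CUR)): offset=21
After 11 (read(8)): returned 'AXRH', offset=25
After 12 (tell()): offset=25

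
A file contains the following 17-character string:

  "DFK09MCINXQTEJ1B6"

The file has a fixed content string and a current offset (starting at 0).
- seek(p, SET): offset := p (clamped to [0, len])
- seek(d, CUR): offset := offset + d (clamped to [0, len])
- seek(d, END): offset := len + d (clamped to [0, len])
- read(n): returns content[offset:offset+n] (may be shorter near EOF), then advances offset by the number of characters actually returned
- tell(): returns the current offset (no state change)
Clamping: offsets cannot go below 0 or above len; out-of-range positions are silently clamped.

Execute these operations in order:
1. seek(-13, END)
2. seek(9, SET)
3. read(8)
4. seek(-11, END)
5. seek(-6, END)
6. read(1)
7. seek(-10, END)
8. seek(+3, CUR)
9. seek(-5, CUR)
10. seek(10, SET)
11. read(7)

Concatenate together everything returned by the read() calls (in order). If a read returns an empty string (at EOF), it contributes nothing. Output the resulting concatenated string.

After 1 (seek(-13, END)): offset=4
After 2 (seek(9, SET)): offset=9
After 3 (read(8)): returned 'XQTEJ1B6', offset=17
After 4 (seek(-11, END)): offset=6
After 5 (seek(-6, END)): offset=11
After 6 (read(1)): returned 'T', offset=12
After 7 (seek(-10, END)): offset=7
After 8 (seek(+3, CUR)): offset=10
After 9 (seek(-5, CUR)): offset=5
After 10 (seek(10, SET)): offset=10
After 11 (read(7)): returned 'QTEJ1B6', offset=17

Answer: XQTEJ1B6TQTEJ1B6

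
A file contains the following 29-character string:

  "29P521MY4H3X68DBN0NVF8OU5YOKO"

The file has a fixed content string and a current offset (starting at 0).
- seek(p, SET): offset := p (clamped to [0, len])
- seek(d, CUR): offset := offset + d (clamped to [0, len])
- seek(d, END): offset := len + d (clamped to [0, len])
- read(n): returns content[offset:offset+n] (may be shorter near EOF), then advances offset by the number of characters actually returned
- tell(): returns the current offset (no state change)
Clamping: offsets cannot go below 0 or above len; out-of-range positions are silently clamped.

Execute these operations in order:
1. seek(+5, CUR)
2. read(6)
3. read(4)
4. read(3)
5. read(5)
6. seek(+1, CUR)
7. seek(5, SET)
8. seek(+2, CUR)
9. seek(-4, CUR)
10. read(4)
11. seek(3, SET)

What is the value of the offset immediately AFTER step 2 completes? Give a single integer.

After 1 (seek(+5, CUR)): offset=5
After 2 (read(6)): returned '1MY4H3', offset=11

Answer: 11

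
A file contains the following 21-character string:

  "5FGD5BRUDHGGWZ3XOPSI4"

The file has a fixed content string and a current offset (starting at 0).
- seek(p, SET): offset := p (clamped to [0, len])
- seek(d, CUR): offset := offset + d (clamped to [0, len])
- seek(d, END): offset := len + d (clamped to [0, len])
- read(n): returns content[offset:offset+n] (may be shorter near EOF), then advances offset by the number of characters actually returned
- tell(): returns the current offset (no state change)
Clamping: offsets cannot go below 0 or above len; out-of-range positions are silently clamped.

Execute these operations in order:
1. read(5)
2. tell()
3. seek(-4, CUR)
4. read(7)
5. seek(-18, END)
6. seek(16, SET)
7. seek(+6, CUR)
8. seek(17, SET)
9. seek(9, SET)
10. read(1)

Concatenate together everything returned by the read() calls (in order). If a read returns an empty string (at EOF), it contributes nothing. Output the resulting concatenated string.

Answer: 5FGD5FGD5BRUH

Derivation:
After 1 (read(5)): returned '5FGD5', offset=5
After 2 (tell()): offset=5
After 3 (seek(-4, CUR)): offset=1
After 4 (read(7)): returned 'FGD5BRU', offset=8
After 5 (seek(-18, END)): offset=3
After 6 (seek(16, SET)): offset=16
After 7 (seek(+6, CUR)): offset=21
After 8 (seek(17, SET)): offset=17
After 9 (seek(9, SET)): offset=9
After 10 (read(1)): returned 'H', offset=10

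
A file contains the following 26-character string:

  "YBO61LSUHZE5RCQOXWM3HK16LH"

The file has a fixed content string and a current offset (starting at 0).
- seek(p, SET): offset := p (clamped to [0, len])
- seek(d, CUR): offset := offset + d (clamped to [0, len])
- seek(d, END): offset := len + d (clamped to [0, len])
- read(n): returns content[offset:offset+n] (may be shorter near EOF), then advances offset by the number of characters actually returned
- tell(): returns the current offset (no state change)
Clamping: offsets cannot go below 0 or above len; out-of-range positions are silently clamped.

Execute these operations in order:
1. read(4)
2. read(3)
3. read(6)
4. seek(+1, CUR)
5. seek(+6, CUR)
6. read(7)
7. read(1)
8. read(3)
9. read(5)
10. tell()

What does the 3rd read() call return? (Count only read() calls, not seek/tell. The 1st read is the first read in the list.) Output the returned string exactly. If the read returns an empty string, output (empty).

Answer: UHZE5R

Derivation:
After 1 (read(4)): returned 'YBO6', offset=4
After 2 (read(3)): returned '1LS', offset=7
After 3 (read(6)): returned 'UHZE5R', offset=13
After 4 (seek(+1, CUR)): offset=14
After 5 (seek(+6, CUR)): offset=20
After 6 (read(7)): returned 'HK16LH', offset=26
After 7 (read(1)): returned '', offset=26
After 8 (read(3)): returned '', offset=26
After 9 (read(5)): returned '', offset=26
After 10 (tell()): offset=26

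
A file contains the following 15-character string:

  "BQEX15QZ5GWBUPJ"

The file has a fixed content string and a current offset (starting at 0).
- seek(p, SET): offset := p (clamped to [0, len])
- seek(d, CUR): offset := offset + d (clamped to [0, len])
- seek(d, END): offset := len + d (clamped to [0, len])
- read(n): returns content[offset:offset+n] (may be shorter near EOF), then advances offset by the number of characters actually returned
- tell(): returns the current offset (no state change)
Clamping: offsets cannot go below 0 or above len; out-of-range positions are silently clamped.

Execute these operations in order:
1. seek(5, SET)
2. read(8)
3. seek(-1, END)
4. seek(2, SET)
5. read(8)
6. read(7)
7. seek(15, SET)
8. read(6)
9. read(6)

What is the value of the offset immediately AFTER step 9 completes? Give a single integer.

After 1 (seek(5, SET)): offset=5
After 2 (read(8)): returned '5QZ5GWBU', offset=13
After 3 (seek(-1, END)): offset=14
After 4 (seek(2, SET)): offset=2
After 5 (read(8)): returned 'EX15QZ5G', offset=10
After 6 (read(7)): returned 'WBUPJ', offset=15
After 7 (seek(15, SET)): offset=15
After 8 (read(6)): returned '', offset=15
After 9 (read(6)): returned '', offset=15

Answer: 15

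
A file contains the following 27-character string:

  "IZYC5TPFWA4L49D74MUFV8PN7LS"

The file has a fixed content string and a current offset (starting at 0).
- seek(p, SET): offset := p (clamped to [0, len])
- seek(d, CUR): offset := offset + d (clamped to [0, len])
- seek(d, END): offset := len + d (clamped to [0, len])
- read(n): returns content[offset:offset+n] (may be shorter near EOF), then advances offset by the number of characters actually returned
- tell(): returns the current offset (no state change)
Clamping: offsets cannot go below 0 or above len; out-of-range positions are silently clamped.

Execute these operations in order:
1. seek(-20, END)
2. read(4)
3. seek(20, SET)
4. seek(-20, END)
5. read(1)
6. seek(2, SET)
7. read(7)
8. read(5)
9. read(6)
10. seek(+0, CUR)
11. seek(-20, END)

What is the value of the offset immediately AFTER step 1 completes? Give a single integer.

After 1 (seek(-20, END)): offset=7

Answer: 7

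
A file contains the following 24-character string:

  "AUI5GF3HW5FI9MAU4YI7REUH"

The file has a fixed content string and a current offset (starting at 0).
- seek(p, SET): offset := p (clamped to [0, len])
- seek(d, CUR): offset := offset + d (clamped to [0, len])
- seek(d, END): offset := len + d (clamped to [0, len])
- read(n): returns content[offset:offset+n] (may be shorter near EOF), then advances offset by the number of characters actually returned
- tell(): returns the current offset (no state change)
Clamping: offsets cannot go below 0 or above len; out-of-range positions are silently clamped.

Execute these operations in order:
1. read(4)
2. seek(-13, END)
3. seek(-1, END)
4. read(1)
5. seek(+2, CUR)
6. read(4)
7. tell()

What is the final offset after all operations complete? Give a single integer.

Answer: 24

Derivation:
After 1 (read(4)): returned 'AUI5', offset=4
After 2 (seek(-13, END)): offset=11
After 3 (seek(-1, END)): offset=23
After 4 (read(1)): returned 'H', offset=24
After 5 (seek(+2, CUR)): offset=24
After 6 (read(4)): returned '', offset=24
After 7 (tell()): offset=24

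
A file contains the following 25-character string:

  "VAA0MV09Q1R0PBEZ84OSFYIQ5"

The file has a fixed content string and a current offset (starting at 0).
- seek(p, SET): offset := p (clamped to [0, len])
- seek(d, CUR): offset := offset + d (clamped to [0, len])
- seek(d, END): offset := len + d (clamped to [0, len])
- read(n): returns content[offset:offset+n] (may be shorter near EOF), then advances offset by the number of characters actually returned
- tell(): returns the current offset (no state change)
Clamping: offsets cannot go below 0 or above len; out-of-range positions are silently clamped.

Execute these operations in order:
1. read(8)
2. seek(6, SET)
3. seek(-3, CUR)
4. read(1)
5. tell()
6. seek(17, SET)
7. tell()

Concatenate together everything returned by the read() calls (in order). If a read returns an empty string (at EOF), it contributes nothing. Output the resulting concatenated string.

Answer: VAA0MV090

Derivation:
After 1 (read(8)): returned 'VAA0MV09', offset=8
After 2 (seek(6, SET)): offset=6
After 3 (seek(-3, CUR)): offset=3
After 4 (read(1)): returned '0', offset=4
After 5 (tell()): offset=4
After 6 (seek(17, SET)): offset=17
After 7 (tell()): offset=17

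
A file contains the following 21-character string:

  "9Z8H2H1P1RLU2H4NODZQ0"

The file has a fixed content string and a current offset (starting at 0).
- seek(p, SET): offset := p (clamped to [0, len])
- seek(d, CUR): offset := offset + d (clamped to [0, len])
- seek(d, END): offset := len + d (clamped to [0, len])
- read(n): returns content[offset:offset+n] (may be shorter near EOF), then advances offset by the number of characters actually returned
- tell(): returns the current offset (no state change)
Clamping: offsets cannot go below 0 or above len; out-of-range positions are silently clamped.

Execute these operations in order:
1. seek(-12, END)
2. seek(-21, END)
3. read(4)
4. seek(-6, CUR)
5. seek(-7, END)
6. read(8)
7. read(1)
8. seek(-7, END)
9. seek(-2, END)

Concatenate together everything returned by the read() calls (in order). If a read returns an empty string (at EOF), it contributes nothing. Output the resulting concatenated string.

After 1 (seek(-12, END)): offset=9
After 2 (seek(-21, END)): offset=0
After 3 (read(4)): returned '9Z8H', offset=4
After 4 (seek(-6, CUR)): offset=0
After 5 (seek(-7, END)): offset=14
After 6 (read(8)): returned '4NODZQ0', offset=21
After 7 (read(1)): returned '', offset=21
After 8 (seek(-7, END)): offset=14
After 9 (seek(-2, END)): offset=19

Answer: 9Z8H4NODZQ0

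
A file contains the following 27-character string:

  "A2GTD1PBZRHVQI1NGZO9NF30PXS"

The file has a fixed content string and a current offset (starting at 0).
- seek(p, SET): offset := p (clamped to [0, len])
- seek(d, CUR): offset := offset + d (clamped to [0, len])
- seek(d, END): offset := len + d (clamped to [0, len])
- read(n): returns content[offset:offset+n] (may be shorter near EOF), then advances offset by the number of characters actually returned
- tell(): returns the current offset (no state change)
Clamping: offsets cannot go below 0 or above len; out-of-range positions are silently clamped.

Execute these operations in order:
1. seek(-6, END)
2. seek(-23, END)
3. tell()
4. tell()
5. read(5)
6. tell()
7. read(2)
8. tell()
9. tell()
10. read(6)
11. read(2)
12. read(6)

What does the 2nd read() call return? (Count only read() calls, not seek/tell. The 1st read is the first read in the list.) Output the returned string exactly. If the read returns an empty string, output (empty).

After 1 (seek(-6, END)): offset=21
After 2 (seek(-23, END)): offset=4
After 3 (tell()): offset=4
After 4 (tell()): offset=4
After 5 (read(5)): returned 'D1PBZ', offset=9
After 6 (tell()): offset=9
After 7 (read(2)): returned 'RH', offset=11
After 8 (tell()): offset=11
After 9 (tell()): offset=11
After 10 (read(6)): returned 'VQI1NG', offset=17
After 11 (read(2)): returned 'ZO', offset=19
After 12 (read(6)): returned '9NF30P', offset=25

Answer: RH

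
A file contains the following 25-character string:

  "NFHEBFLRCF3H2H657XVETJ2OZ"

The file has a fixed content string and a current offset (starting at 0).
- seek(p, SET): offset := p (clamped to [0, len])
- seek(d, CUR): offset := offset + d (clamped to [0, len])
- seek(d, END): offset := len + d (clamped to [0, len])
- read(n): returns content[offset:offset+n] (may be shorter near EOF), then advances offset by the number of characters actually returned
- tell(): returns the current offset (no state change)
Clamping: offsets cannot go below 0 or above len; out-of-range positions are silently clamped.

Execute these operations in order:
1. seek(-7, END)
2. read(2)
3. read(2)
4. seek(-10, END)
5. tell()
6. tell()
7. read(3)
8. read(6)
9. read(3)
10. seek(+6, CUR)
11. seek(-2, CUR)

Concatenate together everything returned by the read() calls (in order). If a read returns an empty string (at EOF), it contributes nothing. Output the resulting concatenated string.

After 1 (seek(-7, END)): offset=18
After 2 (read(2)): returned 'VE', offset=20
After 3 (read(2)): returned 'TJ', offset=22
After 4 (seek(-10, END)): offset=15
After 5 (tell()): offset=15
After 6 (tell()): offset=15
After 7 (read(3)): returned '57X', offset=18
After 8 (read(6)): returned 'VETJ2O', offset=24
After 9 (read(3)): returned 'Z', offset=25
After 10 (seek(+6, CUR)): offset=25
After 11 (seek(-2, CUR)): offset=23

Answer: VETJ57XVETJ2OZ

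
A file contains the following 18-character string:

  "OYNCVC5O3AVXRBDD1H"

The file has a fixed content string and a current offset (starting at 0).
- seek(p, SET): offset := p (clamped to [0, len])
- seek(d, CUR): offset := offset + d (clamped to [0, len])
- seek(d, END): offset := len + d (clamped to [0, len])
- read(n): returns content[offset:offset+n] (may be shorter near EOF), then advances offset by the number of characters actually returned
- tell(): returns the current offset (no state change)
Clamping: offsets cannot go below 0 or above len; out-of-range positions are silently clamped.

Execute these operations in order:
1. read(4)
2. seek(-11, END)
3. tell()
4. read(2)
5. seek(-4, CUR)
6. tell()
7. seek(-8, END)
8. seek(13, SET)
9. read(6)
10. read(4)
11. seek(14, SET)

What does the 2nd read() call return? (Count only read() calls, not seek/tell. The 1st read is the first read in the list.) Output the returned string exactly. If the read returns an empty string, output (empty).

After 1 (read(4)): returned 'OYNC', offset=4
After 2 (seek(-11, END)): offset=7
After 3 (tell()): offset=7
After 4 (read(2)): returned 'O3', offset=9
After 5 (seek(-4, CUR)): offset=5
After 6 (tell()): offset=5
After 7 (seek(-8, END)): offset=10
After 8 (seek(13, SET)): offset=13
After 9 (read(6)): returned 'BDD1H', offset=18
After 10 (read(4)): returned '', offset=18
After 11 (seek(14, SET)): offset=14

Answer: O3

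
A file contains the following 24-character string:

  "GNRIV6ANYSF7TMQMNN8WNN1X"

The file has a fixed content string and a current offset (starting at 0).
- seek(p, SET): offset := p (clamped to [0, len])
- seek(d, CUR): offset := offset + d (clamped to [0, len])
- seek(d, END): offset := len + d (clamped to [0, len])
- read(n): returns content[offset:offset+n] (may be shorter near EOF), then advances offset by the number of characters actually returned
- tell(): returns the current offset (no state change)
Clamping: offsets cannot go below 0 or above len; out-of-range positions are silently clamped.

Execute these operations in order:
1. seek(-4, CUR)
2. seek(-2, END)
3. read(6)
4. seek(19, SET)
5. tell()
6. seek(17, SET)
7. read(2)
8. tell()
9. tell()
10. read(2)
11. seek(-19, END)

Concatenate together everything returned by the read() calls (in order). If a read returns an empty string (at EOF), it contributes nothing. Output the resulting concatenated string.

Answer: 1XN8WN

Derivation:
After 1 (seek(-4, CUR)): offset=0
After 2 (seek(-2, END)): offset=22
After 3 (read(6)): returned '1X', offset=24
After 4 (seek(19, SET)): offset=19
After 5 (tell()): offset=19
After 6 (seek(17, SET)): offset=17
After 7 (read(2)): returned 'N8', offset=19
After 8 (tell()): offset=19
After 9 (tell()): offset=19
After 10 (read(2)): returned 'WN', offset=21
After 11 (seek(-19, END)): offset=5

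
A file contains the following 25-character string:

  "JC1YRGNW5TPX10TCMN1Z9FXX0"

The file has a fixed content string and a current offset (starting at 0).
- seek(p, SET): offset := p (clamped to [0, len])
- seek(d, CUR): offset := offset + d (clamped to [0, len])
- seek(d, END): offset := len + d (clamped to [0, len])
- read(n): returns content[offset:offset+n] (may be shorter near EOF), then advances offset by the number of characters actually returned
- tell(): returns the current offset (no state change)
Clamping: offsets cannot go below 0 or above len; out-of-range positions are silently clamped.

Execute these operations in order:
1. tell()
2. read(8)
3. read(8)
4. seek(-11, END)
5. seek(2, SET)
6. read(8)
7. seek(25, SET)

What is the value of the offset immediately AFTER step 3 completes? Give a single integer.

After 1 (tell()): offset=0
After 2 (read(8)): returned 'JC1YRGNW', offset=8
After 3 (read(8)): returned '5TPX10TC', offset=16

Answer: 16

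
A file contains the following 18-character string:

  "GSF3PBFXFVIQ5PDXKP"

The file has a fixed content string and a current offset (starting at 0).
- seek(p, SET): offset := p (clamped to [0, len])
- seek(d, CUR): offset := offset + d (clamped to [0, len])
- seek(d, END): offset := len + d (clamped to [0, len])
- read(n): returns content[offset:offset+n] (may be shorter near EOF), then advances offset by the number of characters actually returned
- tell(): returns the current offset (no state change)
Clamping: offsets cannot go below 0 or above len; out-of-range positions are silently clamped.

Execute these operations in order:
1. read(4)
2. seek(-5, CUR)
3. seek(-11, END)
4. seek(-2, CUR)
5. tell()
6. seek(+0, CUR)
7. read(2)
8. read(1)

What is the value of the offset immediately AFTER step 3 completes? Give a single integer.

After 1 (read(4)): returned 'GSF3', offset=4
After 2 (seek(-5, CUR)): offset=0
After 3 (seek(-11, END)): offset=7

Answer: 7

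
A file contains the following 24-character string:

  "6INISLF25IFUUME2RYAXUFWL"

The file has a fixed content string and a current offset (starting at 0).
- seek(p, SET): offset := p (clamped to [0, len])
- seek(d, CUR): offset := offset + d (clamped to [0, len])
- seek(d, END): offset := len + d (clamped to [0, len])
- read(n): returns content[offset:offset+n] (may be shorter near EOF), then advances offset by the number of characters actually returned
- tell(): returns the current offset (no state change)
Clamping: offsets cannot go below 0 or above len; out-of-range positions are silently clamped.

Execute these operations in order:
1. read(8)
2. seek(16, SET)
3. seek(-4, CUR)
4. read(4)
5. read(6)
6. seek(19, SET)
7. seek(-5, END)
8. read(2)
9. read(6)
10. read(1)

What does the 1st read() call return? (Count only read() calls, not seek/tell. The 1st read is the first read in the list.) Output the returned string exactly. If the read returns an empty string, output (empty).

Answer: 6INISLF2

Derivation:
After 1 (read(8)): returned '6INISLF2', offset=8
After 2 (seek(16, SET)): offset=16
After 3 (seek(-4, CUR)): offset=12
After 4 (read(4)): returned 'UME2', offset=16
After 5 (read(6)): returned 'RYAXUF', offset=22
After 6 (seek(19, SET)): offset=19
After 7 (seek(-5, END)): offset=19
After 8 (read(2)): returned 'XU', offset=21
After 9 (read(6)): returned 'FWL', offset=24
After 10 (read(1)): returned '', offset=24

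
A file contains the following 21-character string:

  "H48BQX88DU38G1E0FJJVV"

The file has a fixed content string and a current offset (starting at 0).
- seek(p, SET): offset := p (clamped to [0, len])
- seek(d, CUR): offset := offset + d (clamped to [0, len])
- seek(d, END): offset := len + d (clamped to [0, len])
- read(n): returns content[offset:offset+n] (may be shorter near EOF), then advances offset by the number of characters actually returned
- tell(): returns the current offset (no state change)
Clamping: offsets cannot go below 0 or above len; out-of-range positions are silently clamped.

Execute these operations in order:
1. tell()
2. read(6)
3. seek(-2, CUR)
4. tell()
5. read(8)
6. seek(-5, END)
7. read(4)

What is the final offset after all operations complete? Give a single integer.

After 1 (tell()): offset=0
After 2 (read(6)): returned 'H48BQX', offset=6
After 3 (seek(-2, CUR)): offset=4
After 4 (tell()): offset=4
After 5 (read(8)): returned 'QX88DU38', offset=12
After 6 (seek(-5, END)): offset=16
After 7 (read(4)): returned 'FJJV', offset=20

Answer: 20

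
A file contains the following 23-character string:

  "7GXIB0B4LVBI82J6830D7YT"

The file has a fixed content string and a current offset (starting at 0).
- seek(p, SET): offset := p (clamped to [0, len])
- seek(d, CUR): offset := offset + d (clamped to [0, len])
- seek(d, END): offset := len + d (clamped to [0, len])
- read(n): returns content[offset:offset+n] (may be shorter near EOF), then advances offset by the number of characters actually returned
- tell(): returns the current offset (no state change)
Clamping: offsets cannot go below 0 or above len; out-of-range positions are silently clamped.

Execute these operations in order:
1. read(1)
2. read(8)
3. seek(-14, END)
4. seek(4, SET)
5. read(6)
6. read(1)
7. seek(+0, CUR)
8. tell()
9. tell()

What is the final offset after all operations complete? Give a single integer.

After 1 (read(1)): returned '7', offset=1
After 2 (read(8)): returned 'GXIB0B4L', offset=9
After 3 (seek(-14, END)): offset=9
After 4 (seek(4, SET)): offset=4
After 5 (read(6)): returned 'B0B4LV', offset=10
After 6 (read(1)): returned 'B', offset=11
After 7 (seek(+0, CUR)): offset=11
After 8 (tell()): offset=11
After 9 (tell()): offset=11

Answer: 11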